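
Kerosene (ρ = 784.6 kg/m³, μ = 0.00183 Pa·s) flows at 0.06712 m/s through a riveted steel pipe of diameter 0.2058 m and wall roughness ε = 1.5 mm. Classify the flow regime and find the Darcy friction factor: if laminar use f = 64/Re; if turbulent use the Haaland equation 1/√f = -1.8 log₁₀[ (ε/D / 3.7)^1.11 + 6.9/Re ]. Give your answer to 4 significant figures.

Re = ρVD/μ = 784.6·0.06712·0.2058/0.00183 = 5922.
Re > 4000 → turbulent. ε/D = 0.0015/0.2058 = 0.00729; Haaland: 1/√f = -1.8 log₁₀[0.000993 + 0.00117] = 4.799, so f = 0.04342.

f ≈ 0.04342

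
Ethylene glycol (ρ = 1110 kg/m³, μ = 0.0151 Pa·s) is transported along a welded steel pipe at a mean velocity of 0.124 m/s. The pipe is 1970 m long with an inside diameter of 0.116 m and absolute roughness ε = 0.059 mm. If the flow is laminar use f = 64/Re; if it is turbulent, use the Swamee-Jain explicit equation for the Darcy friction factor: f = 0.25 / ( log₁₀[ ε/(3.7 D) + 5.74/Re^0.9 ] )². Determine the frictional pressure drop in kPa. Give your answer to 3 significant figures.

Reynolds number Re = ρVD/μ = 1110 · 0.124 · 0.116 / 0.0151 = 1057.
Re < 2300 → laminar flow, so f = 64/Re = 64/1057 = 0.06053 (the turbulent correlation is not needed).
Darcy-Weisbach: ΔP = f(L/D)(ρV²/2) = 0.06053·(1970/0.116)·(1110·0.124²/2) = 0.06053·1.698e+04·8.534 = 8772 Pa.
ΔP = 8772 Pa = 8.77 kPa.

ΔP ≈ 8.77 kPa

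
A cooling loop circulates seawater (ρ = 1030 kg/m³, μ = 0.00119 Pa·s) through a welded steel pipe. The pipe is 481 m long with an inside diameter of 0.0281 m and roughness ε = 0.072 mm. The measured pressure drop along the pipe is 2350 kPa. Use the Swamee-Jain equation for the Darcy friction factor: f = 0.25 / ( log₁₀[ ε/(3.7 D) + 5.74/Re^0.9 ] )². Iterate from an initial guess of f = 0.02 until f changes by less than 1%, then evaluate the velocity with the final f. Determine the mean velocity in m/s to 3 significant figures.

Rearranging Darcy-Weisbach: V = √(2·ΔP·D/(f·L·ρ)). With ε/D = 7.2e-05/0.0281 = 0.00256, iterate starting from f = 0.02:
  f = 0.02 → V = √(2·2.35e+06·0.0281/(0.02·481·1030)) = 3.651 m/s; Re = ρVD/μ = 8.88e+04; f → 0.0269
  f = 0.0269 → V = 3.148 m/s; Re = 7.656e+04; f → 0.02715
Converged (Δf/f < 1%). With the final f = 0.02715: V = √(2·2.35e+06·0.0281/(0.02715·481·1030)) = 3.134 m/s.

V ≈ 3.13 m/s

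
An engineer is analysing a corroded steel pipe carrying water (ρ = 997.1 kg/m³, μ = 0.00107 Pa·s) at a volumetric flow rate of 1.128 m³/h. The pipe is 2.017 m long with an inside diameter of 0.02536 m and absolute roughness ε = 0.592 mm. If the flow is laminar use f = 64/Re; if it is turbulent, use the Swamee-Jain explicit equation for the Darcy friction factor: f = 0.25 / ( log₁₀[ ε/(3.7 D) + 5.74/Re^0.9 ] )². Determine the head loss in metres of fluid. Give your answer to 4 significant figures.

h_f ≈ 0.08557 m

Q = 1.128 m³/h = 1.128/3600 = 0.0003133 m³/s.
Cross-sectional area A = πD²/4 = π(0.02536)²/4 = 0.0005051 m²; mean velocity V = Q/A = 0.0003133/0.0005051 = 0.6203 m/s.
Reynolds number Re = ρVD/μ = 997.1 · 0.6203 · 0.02536 / 0.00107 = 1.466e+04.
Re > 4000 → turbulent. Relative roughness ε/D = 0.000592/0.02536 = 0.0233. Swamee-Jain: f = 0.25/(log₁₀[0.0233/3.7 + 5.74/1.466e+04^0.9])² = 0.25/(log₁₀[0.00631 + 0.00102])² = 0.25/(-2.135)² = 0.05485.
Darcy-Weisbach: ΔP = f(L/D)(ρV²/2) = 0.05485·(2.017/0.02536)·(997.1·0.6203²/2) = 0.05485·79.53·191.8 = 837 Pa.
Head loss h_f = ΔP/(ρg) = 837/(997.1·9.81) = 0.08557 m.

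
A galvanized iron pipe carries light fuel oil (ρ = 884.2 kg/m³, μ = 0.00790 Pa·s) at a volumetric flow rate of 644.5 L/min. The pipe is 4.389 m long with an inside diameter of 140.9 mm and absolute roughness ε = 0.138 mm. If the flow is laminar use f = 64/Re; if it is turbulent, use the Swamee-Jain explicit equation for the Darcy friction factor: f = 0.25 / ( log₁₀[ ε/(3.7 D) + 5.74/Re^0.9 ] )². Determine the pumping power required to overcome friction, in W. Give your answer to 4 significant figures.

Q = 644.5 L/min = 644.5/60000 = 0.01074 m³/s.
Cross-sectional area A = πD²/4 = π(0.1409)²/4 = 0.01559 m²; mean velocity V = Q/A = 0.01074/0.01559 = 0.6889 m/s.
Reynolds number Re = ρVD/μ = 884.2 · 0.6889 · 0.1409 / 0.0079 = 1.086e+04.
Re > 4000 → turbulent. Relative roughness ε/D = 0.000138/0.1409 = 0.000979. Swamee-Jain: f = 0.25/(log₁₀[0.000979/3.7 + 5.74/1.086e+04^0.9])² = 0.25/(log₁₀[0.000265 + 0.00134])² = 0.25/(-2.795)² = 0.032.
Darcy-Weisbach: ΔP = f(L/D)(ρV²/2) = 0.032·(4.389/0.1409)·(884.2·0.6889²/2) = 0.032·31.15·209.8 = 209.1 Pa.
Pumping power P = QΔP = 0.01074·209.1 = 2.2465 W = 2.247 W.

P ≈ 2.247 W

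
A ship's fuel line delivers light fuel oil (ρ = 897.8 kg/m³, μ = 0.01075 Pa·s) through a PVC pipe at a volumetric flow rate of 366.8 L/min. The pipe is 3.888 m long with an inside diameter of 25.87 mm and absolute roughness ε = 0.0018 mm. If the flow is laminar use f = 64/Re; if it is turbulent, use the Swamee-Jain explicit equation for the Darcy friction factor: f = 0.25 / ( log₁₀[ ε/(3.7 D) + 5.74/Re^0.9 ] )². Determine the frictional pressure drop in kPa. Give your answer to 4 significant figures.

Q = 366.8 L/min = 366.8/60000 = 0.006113 m³/s.
Cross-sectional area A = πD²/4 = π(0.02587)²/4 = 0.0005256 m²; mean velocity V = Q/A = 0.006113/0.0005256 = 11.63 m/s.
Reynolds number Re = ρVD/μ = 897.8 · 11.63 · 0.02587 / 0.0107 = 2.513e+04.
Re > 4000 → turbulent. Relative roughness ε/D = 1.8e-06/0.02587 = 6.96e-05. Swamee-Jain: f = 0.25/(log₁₀[6.96e-05/3.7 + 5.74/2.513e+04^0.9])² = 0.25/(log₁₀[1.88e-05 + 0.000629])² = 0.25/(-3.188)² = 0.02459.
Darcy-Weisbach: ΔP = f(L/D)(ρV²/2) = 0.02459·(3.888/0.02587)·(897.8·11.63²/2) = 0.02459·150.3·6.072e+04 = 2.244e+05 Pa.
ΔP = 2.244e+05 Pa = 224.4 kPa.

ΔP ≈ 224.4 kPa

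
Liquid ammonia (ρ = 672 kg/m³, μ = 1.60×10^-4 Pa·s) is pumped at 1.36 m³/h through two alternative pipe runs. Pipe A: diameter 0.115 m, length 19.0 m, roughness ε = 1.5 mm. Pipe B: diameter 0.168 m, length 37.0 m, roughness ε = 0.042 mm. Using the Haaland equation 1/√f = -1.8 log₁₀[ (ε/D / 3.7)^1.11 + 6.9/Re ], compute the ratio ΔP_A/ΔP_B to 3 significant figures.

ΔP_A/ΔP_B ≈ 5.09

Pipe A: V = Q/A = 0.0003778/0.01039 = 0.03637 m/s; Re = 1.757e+04; ε/D = 0.013; Haaland → f = 0.04426; ΔP_A = f(L/D)(ρV²/2) = 3.25 Pa.
Pipe B: V = Q/A = 0.0003778/0.02217 = 0.01704 m/s; Re = 1.203e+04; ε/D = 0.00025; Haaland → f = 0.0297; ΔP_B = f(L/D)(ρV²/2) = 0.6383 Pa.
ΔP_A/ΔP_B = 3.25/0.6383 = 5.09.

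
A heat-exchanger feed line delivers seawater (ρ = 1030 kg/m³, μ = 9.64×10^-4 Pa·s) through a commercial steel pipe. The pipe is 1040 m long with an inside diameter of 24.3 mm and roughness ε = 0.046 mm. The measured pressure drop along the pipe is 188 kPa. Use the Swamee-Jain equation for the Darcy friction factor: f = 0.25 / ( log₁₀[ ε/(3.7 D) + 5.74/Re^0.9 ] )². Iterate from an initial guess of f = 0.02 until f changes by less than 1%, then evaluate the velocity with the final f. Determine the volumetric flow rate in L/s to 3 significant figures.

Q ≈ 0.239 L/s

Rearranging Darcy-Weisbach: V = √(2·ΔP·D/(f·L·ρ)). With ε/D = 4.6e-05/0.0243 = 0.00189, iterate starting from f = 0.02:
  f = 0.02 → V = √(2·1.88e+05·0.0243/(0.02·1040·1030)) = 0.6531 m/s; Re = ρVD/μ = 1.696e+04; f → 0.03075
  f = 0.03075 → V = 0.5267 m/s; Re = 1.367e+04; f → 0.03198
  f = 0.03198 → V = 0.5165 m/s; Re = 1.341e+04; f → 0.0321
Converged (Δf/f < 1%). With the final f = 0.0321: V = √(2·1.88e+05·0.0243/(0.0321·1040·1030)) = 0.5155 m/s.
Q = V·A = 0.5155·(π/4·0.0243²) = 0.0002391 m³/s = 0.239 L/s.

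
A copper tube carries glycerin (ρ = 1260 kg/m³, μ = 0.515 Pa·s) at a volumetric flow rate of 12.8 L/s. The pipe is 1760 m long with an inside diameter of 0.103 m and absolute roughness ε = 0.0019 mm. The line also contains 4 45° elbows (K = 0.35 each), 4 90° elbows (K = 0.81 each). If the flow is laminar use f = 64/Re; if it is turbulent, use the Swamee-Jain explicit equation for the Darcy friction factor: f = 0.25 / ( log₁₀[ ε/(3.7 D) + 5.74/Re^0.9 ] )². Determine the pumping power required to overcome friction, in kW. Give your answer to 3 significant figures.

P ≈ 53.8 kW

Q = 12.8 L/s = 12.8/1000 = 0.0128 m³/s.
Cross-sectional area A = πD²/4 = π(0.103)²/4 = 0.008332 m²; mean velocity V = Q/A = 0.0128/0.008332 = 1.536 m/s.
Reynolds number Re = ρVD/μ = 1260 · 1.536 · 0.103 / 0.515 = 387.1.
Re < 2300 → laminar flow, so f = 64/Re = 64/387.1 = 0.1653 (the turbulent correlation is not needed).
Total minor-loss coefficient ΣK = 4·0.35 + 4·0.81 = 4.64.
ΔP = [f·L/D + ΣK]·(ρV²/2) = [0.1653·1760/0.103 + 4.64]·(1260·1.536²/2) = [2825 + 4.64]·1487 = 4.207e+06 Pa.
Pumping power P = QΔP = 0.0128·4.207e+06 = 53850 W = 53.8 kW.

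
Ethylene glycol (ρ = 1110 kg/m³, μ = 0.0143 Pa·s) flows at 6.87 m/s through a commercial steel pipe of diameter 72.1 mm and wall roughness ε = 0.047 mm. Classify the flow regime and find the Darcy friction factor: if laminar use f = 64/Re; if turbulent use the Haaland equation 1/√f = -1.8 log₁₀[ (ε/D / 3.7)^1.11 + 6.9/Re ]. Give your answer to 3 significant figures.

f ≈ 0.0237

Re = ρVD/μ = 1110·6.87·0.0721/0.0143 = 3.845e+04.
Re > 4000 → turbulent. ε/D = 4.7e-05/0.0721 = 0.000652; Haaland: 1/√f = -1.8 log₁₀[6.81e-05 + 0.000179] = 6.491, so f = 0.02373.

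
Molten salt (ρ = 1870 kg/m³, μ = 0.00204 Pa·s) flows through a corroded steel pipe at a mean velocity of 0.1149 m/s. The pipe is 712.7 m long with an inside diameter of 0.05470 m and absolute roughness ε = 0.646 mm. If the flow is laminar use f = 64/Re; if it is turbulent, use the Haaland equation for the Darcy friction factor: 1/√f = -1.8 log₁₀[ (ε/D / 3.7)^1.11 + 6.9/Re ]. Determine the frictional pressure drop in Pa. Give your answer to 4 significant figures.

ΔP ≈ 7703 Pa

Reynolds number Re = ρVD/μ = 1870 · 0.1149 · 0.0547 / 0.00204 = 5761.
Re > 4000 → turbulent. Relative roughness ε/D = 0.000646/0.0547 = 0.0118. Haaland: 1/√f = -1.8 log₁₀[(0.0118/3.7)^1.11 + 6.9/5761] = -1.8 log₁₀[0.0017 + 0.0012] = 4.569, so f = 0.0479.
Darcy-Weisbach: ΔP = f(L/D)(ρV²/2) = 0.0479·(712.7/0.0547)·(1870·0.1149²/2) = 0.0479·1.303e+04·12.34 = 7703 Pa.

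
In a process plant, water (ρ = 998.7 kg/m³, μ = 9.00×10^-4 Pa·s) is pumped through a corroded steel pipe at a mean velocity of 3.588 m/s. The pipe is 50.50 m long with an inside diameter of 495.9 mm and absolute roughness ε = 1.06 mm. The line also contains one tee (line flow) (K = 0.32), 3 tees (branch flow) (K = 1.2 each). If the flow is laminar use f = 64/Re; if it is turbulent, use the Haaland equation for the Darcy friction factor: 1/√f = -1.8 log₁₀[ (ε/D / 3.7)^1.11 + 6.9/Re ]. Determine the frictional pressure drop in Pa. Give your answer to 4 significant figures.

Reynolds number Re = ρVD/μ = 998.7 · 3.588 · 0.4959 / 0.0009 = 1.974e+06.
Re > 4000 → turbulent. Relative roughness ε/D = 0.00106/0.4959 = 0.00214. Haaland: 1/√f = -1.8 log₁₀[(0.00214/3.7)^1.11 + 6.9/1.974e+06] = -1.8 log₁₀[0.000254 + 3.49e-06] = 6.459, so f = 0.02397.
Total minor-loss coefficient ΣK = 1·0.32 + 3·1.2 = 3.92.
ΔP = [f·L/D + ΣK]·(ρV²/2) = [0.02397·50.5/0.4959 + 3.92]·(998.7·3.588²/2) = [2.441 + 3.92]·6429 = 4.089e+04 Pa.

ΔP ≈ 40890 Pa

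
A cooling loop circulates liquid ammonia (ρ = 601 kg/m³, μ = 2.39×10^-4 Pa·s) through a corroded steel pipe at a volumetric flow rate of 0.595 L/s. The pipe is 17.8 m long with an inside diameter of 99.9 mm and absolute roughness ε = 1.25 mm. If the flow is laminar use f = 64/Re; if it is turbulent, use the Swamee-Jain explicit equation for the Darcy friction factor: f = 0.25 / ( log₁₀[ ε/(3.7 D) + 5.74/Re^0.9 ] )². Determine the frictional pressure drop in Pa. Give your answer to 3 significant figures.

Q = 0.595 L/s = 0.595/1000 = 0.000595 m³/s.
Cross-sectional area A = πD²/4 = π(0.0999)²/4 = 0.007838 m²; mean velocity V = Q/A = 0.000595/0.007838 = 0.07591 m/s.
Reynolds number Re = ρVD/μ = 601 · 0.07591 · 0.0999 / 0.000239 = 1.907e+04.
Re > 4000 → turbulent. Relative roughness ε/D = 0.00125/0.0999 = 0.0125. Swamee-Jain: f = 0.25/(log₁₀[0.0125/3.7 + 5.74/1.907e+04^0.9])² = 0.25/(log₁₀[0.00338 + 0.000807])² = 0.25/(-2.378)² = 0.04421.
Darcy-Weisbach: ΔP = f(L/D)(ρV²/2) = 0.04421·(17.8/0.0999)·(601·0.07591²/2) = 0.04421·178.2·1.732 = 13.64 Pa.

ΔP ≈ 13.6 Pa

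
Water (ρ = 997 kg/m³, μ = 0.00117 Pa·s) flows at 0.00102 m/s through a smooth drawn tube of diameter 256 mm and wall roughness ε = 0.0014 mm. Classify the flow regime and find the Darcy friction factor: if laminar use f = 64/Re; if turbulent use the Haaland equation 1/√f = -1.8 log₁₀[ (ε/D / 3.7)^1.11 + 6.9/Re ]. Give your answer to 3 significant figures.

Re = ρVD/μ = 997·0.00102·0.256/0.00117 = 222.5.
Re < 2300 → laminar, so f = 64/Re = 0.2876 (roughness is irrelevant in laminar flow).

f ≈ 0.288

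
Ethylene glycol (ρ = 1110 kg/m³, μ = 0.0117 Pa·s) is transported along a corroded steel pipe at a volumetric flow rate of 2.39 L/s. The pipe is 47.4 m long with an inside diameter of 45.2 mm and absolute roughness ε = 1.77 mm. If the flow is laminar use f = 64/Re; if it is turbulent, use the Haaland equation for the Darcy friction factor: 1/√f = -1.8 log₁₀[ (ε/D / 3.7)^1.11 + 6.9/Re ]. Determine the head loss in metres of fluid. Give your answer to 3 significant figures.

Q = 2.39 L/s = 2.39/1000 = 0.00239 m³/s.
Cross-sectional area A = πD²/4 = π(0.0452)²/4 = 0.001605 m²; mean velocity V = Q/A = 0.00239/0.001605 = 1.489 m/s.
Reynolds number Re = ρVD/μ = 1110 · 1.489 · 0.0452 / 0.0117 = 6387.
Re > 4000 → turbulent. Relative roughness ε/D = 0.00177/0.0452 = 0.0392. Haaland: 1/√f = -1.8 log₁₀[(0.0392/3.7)^1.11 + 6.9/6387] = -1.8 log₁₀[0.00642 + 0.00108] = 3.825, so f = 0.06834.
Darcy-Weisbach: ΔP = f(L/D)(ρV²/2) = 0.06834·(47.4/0.0452)·(1110·1.489²/2) = 0.06834·1049·1231 = 8.825e+04 Pa.
Head loss h_f = ΔP/(ρg) = 8.825e+04/(1110·9.81) = 8.10 m.

h_f ≈ 8.10 m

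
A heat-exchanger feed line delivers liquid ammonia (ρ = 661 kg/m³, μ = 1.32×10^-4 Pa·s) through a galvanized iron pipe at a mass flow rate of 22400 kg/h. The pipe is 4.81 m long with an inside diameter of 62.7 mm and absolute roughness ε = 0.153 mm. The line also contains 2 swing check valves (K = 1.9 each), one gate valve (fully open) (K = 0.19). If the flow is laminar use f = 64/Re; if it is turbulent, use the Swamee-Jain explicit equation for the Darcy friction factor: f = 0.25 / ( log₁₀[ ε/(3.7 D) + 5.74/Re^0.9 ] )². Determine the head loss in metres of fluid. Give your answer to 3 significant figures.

h_f ≈ 2.80 m

ṁ = 22400 kg/h = 22400/3600 = 6.222 kg/s.
A = πD²/4 = π(0.0627)²/4 = 0.003088 m²; mean velocity V = ṁ/(ρA) = 6.222/(661 · 0.003088) = 3.049 m/s.
Reynolds number Re = ρVD/μ = 661 · 3.049 · 0.0627 / 0.000132 = 9.572e+05.
Re > 4000 → turbulent. Relative roughness ε/D = 0.000153/0.0627 = 0.00244. Swamee-Jain: f = 0.25/(log₁₀[0.00244/3.7 + 5.74/9.572e+05^0.9])² = 0.25/(log₁₀[0.00066 + 2.38e-05])² = 0.25/(-3.165)² = 0.02495.
Total minor-loss coefficient ΣK = 2·1.9 + 1·0.19 = 3.99.
ΔP = [f·L/D + ΣK]·(ρV²/2) = [0.02495·4.81/0.0627 + 3.99]·(661·3.049²/2) = [1.914 + 3.99]·3072 = 1.814e+04 Pa.
Head loss h_f = ΔP/(ρg) = 1.814e+04/(661·9.81) = 2.80 m.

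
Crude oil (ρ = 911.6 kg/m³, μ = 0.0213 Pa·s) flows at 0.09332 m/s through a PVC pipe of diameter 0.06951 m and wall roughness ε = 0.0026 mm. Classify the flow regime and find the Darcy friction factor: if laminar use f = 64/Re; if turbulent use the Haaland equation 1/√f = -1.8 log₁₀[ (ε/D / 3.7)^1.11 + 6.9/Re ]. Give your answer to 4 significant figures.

f ≈ 0.2305

Re = ρVD/μ = 911.6·0.09332·0.06951/0.0213 = 277.6.
Re < 2300 → laminar, so f = 64/Re = 0.2305 (roughness is irrelevant in laminar flow).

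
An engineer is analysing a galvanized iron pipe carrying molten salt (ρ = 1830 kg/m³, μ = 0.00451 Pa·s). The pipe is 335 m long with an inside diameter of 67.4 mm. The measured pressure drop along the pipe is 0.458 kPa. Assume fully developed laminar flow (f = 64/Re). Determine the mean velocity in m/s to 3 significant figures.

For laminar flow, f = 64/Re with Re = ρVD/μ, so Darcy-Weisbach reduces to ΔP = 32μLV/D². Solving for V: V = ΔP·D²/(32μL) = 458·(0.0674)²/(32·0.00451·335) = 0.04303 m/s.
Check: Re = ρVD/μ = 1830·0.04303·0.0674/0.00451 = 1177 < 2300, so the laminar assumption holds.

V ≈ 0.0430 m/s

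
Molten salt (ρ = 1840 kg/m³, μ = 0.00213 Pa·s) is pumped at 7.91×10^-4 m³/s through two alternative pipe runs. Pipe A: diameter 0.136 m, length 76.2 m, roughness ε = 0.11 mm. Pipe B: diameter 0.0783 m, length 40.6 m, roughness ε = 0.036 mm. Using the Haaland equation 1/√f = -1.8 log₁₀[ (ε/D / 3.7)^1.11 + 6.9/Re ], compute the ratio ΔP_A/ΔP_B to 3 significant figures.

ΔP_A/ΔP_B ≈ 0.139

Pipe A: V = Q/A = 0.000791/0.01453 = 0.05445 m/s; Re = 6397; ε/D = 0.000809; Haaland → f = 0.03586; ΔP_A = f(L/D)(ρV²/2) = 54.81 Pa.
Pipe B: V = Q/A = 0.000791/0.004815 = 0.1643 m/s; Re = 1.111e+04; ε/D = 0.00046; Haaland → f = 0.0306; ΔP_B = f(L/D)(ρV²/2) = 394 Pa.
ΔP_A/ΔP_B = 54.81/394 = 0.139.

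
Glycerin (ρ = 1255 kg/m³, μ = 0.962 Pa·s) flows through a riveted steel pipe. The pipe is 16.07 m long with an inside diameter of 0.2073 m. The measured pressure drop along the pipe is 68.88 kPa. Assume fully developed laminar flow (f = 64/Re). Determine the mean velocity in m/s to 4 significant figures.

For laminar flow, f = 64/Re with Re = ρVD/μ, so Darcy-Weisbach reduces to ΔP = 32μLV/D². Solving for V: V = ΔP·D²/(32μL) = 6.888e+04·(0.2073)²/(32·0.962·16.07) = 5.983 m/s.
Check: Re = ρVD/μ = 1255·5.983·0.2073/0.962 = 1618 < 2300, so the laminar assumption holds.

V ≈ 5.983 m/s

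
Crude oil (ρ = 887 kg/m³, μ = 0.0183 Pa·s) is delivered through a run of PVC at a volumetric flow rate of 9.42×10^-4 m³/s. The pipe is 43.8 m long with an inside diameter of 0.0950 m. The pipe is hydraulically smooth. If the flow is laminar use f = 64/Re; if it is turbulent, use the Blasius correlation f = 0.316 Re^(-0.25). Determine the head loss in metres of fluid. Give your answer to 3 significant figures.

Cross-sectional area A = πD²/4 = π(0.095)²/4 = 0.007088 m²; mean velocity V = Q/A = 0.000942/0.007088 = 0.1329 m/s.
Reynolds number Re = ρVD/μ = 887 · 0.1329 · 0.095 / 0.0183 = 611.9.
Re < 2300 → laminar flow, so f = 64/Re = 64/611.9 = 0.1046 (the turbulent correlation is not needed).
Darcy-Weisbach: ΔP = f(L/D)(ρV²/2) = 0.1046·(43.8/0.095)·(887·0.1329²/2) = 0.1046·461.1·7.833 = 377.7 Pa.
Head loss h_f = ΔP/(ρg) = 377.7/(887·9.81) = 0.0434 m.

h_f ≈ 0.0434 m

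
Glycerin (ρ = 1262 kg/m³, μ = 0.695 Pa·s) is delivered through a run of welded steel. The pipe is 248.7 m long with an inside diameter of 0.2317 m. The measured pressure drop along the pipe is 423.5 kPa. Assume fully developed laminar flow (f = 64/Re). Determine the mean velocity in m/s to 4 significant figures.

V ≈ 4.111 m/s

For laminar flow, f = 64/Re with Re = ρVD/μ, so Darcy-Weisbach reduces to ΔP = 32μLV/D². Solving for V: V = ΔP·D²/(32μL) = 4.235e+05·(0.2317)²/(32·0.695·248.7) = 4.111 m/s.
Check: Re = ρVD/μ = 1262·4.111·0.2317/0.695 = 1729 < 2300, so the laminar assumption holds.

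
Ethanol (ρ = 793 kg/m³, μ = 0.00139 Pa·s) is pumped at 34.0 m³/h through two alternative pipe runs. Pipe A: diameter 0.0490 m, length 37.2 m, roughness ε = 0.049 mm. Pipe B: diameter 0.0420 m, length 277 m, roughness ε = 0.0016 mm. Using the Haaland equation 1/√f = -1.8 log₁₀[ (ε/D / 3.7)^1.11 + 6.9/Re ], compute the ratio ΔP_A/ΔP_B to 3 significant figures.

Pipe A: V = Q/A = 0.009444/0.001886 = 5.008 m/s; Re = 1.4e+05; ε/D = 0.001; Haaland → f = 0.02138; ΔP_A = f(L/D)(ρV²/2) = 1.614e+05 Pa.
Pipe B: V = Q/A = 0.009444/0.001385 = 6.817 m/s; Re = 1.633e+05; ε/D = 3.81e-05; Haaland → f = 0.01635; ΔP_B = f(L/D)(ρV²/2) = 1.986e+06 Pa.
ΔP_A/ΔP_B = 1.614e+05/1.986e+06 = 0.0813.

ΔP_A/ΔP_B ≈ 0.0813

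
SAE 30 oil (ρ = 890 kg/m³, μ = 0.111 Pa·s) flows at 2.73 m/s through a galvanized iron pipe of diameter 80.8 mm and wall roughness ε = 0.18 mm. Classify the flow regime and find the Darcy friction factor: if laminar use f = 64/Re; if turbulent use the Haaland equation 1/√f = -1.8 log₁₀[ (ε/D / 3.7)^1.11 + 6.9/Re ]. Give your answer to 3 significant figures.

f ≈ 0.0362

Re = ρVD/μ = 890·2.73·0.0808/0.111 = 1769.
Re < 2300 → laminar, so f = 64/Re = 0.03619 (roughness is irrelevant in laminar flow).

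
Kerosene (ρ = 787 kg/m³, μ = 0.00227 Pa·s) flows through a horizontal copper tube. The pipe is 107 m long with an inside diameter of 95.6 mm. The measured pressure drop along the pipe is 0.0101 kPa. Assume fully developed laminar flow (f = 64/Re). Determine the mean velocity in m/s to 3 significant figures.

For laminar flow, f = 64/Re with Re = ρVD/μ, so Darcy-Weisbach reduces to ΔP = 32μLV/D². Solving for V: V = ΔP·D²/(32μL) = 10.1·(0.0956)²/(32·0.00227·107) = 0.01188 m/s.
Check: Re = ρVD/μ = 787·0.01188·0.0956/0.00227 = 393.6 < 2300, so the laminar assumption holds.

V ≈ 0.0119 m/s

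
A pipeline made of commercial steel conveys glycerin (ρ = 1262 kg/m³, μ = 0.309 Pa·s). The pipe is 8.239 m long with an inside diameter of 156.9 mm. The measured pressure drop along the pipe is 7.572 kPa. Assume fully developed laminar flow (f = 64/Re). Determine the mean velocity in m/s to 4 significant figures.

V ≈ 2.288 m/s

For laminar flow, f = 64/Re with Re = ρVD/μ, so Darcy-Weisbach reduces to ΔP = 32μLV/D². Solving for V: V = ΔP·D²/(32μL) = 7572·(0.1569)²/(32·0.309·8.239) = 2.288 m/s.
Check: Re = ρVD/μ = 1262·2.288·0.1569/0.309 = 1466 < 2300, so the laminar assumption holds.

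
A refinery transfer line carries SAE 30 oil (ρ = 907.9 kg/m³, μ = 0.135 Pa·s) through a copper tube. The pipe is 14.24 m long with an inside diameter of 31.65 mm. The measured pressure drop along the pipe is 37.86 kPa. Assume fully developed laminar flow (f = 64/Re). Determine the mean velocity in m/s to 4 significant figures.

V ≈ 0.6165 m/s

For laminar flow, f = 64/Re with Re = ρVD/μ, so Darcy-Weisbach reduces to ΔP = 32μLV/D². Solving for V: V = ΔP·D²/(32μL) = 3.786e+04·(0.03165)²/(32·0.135·14.24) = 0.6165 m/s.
Check: Re = ρVD/μ = 907.9·0.6165·0.03165/0.135 = 131.2 < 2300, so the laminar assumption holds.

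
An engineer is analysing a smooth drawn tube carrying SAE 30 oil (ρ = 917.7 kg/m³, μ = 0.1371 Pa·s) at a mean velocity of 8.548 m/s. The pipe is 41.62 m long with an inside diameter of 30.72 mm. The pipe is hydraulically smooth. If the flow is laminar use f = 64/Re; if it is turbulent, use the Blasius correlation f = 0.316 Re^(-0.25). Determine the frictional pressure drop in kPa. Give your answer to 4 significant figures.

Reynolds number Re = ρVD/μ = 917.7 · 8.548 · 0.03072 / 0.137 = 1758.
Re < 2300 → laminar flow, so f = 64/Re = 64/1758 = 0.03641 (the turbulent correlation is not needed).
Darcy-Weisbach: ΔP = f(L/D)(ρV²/2) = 0.03641·(41.62/0.03072)·(917.7·8.548²/2) = 0.03641·1355·3.353e+04 = 1.654e+06 Pa.
ΔP = 1.654e+06 Pa = 1654 kPa.

ΔP ≈ 1654 kPa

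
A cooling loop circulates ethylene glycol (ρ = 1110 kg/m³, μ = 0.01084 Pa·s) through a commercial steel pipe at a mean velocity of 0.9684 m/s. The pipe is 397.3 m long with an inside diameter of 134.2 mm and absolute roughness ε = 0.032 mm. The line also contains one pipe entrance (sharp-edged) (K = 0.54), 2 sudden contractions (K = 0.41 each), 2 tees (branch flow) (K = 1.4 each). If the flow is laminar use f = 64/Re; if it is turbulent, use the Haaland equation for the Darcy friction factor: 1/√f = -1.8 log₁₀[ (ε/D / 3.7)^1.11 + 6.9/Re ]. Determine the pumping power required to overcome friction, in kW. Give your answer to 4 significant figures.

P ≈ 0.6400 kW

Reynolds number Re = ρVD/μ = 1110 · 0.9684 · 0.1342 / 0.0108 = 1.331e+04.
Re > 4000 → turbulent. Relative roughness ε/D = 3.2e-05/0.1342 = 0.000238. Haaland: 1/√f = -1.8 log₁₀[(0.000238/3.7)^1.11 + 6.9/1.331e+04] = -1.8 log₁₀[2.23e-05 + 0.000518] = 5.881, so f = 0.02892.
Total minor-loss coefficient ΣK = 1·0.54 + 2·0.41 + 2·1.4 = 4.16.
ΔP = [f·L/D + ΣK]·(ρV²/2) = [0.02892·397.3/0.1342 + 4.16]·(1110·0.9684²/2) = [85.61 + 4.16]·520.5 = 4.672e+04 Pa.
Q = V·A = 0.9684·0.01414 = 0.0137 m³/s.
Pumping power P = QΔP = 0.0137·4.672e+04 = 640.01 W = 0.6400 kW.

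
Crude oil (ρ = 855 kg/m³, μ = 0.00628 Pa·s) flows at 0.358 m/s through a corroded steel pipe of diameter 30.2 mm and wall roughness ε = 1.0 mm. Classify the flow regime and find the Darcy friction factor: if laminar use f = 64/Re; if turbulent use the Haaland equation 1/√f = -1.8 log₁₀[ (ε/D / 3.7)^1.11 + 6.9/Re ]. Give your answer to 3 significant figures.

f ≈ 0.0435

Re = ρVD/μ = 855·0.358·0.0302/0.00628 = 1472.
Re < 2300 → laminar, so f = 64/Re = 0.04348 (roughness is irrelevant in laminar flow).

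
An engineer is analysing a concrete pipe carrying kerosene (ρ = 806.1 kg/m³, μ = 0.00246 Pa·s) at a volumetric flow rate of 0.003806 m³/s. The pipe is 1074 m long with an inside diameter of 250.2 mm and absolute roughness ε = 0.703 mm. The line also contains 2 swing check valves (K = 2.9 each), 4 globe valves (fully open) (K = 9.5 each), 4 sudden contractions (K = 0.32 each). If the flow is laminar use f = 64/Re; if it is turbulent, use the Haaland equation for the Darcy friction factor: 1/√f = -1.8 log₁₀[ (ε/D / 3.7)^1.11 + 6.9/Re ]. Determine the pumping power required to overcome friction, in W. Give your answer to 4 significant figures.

Cross-sectional area A = πD²/4 = π(0.2502)²/4 = 0.04917 m²; mean velocity V = Q/A = 0.003806/0.04917 = 0.07741 m/s.
Reynolds number Re = ρVD/μ = 806.1 · 0.07741 · 0.2502 / 0.00246 = 6347.
Re > 4000 → turbulent. Relative roughness ε/D = 0.000703/0.2502 = 0.00281. Haaland: 1/√f = -1.8 log₁₀[(0.00281/3.7)^1.11 + 6.9/6347] = -1.8 log₁₀[0.000345 + 0.00109] = 5.119, so f = 0.03816.
Total minor-loss coefficient ΣK = 2·2.9 + 4·9.5 + 4·0.32 = 45.1.
ΔP = [f·L/D + ΣK]·(ρV²/2) = [0.03816·1074/0.2502 + 45.1]·(806.1·0.07741²/2) = [163.8 + 45.1]·2.415 = 504.5 Pa.
Pumping power P = QΔP = 0.003806·504.5 = 1.9200 W = 1.920 W.

P ≈ 1.920 W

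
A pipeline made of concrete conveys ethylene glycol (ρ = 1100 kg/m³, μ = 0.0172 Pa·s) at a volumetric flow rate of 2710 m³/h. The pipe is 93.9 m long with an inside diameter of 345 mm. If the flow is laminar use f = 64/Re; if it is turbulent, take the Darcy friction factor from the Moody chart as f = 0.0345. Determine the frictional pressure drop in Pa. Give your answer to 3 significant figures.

ΔP ≈ 335000 Pa

Q = 2710 m³/h = 2710/3600 = 0.7528 m³/s.
Cross-sectional area A = πD²/4 = π(0.345)²/4 = 0.09348 m²; mean velocity V = Q/A = 0.7528/0.09348 = 8.053 m/s.
Reynolds number Re = ρVD/μ = 1100 · 8.053 · 0.345 / 0.0172 = 1.777e+05.
Re > 4000 → turbulent; use the Moody-chart value f = 0.0345.
Darcy-Weisbach: ΔP = f(L/D)(ρV²/2) = 0.0345·(93.9/0.345)·(1100·8.053²/2) = 0.0345·272.2·3.566e+04 = 3.349e+05 Pa.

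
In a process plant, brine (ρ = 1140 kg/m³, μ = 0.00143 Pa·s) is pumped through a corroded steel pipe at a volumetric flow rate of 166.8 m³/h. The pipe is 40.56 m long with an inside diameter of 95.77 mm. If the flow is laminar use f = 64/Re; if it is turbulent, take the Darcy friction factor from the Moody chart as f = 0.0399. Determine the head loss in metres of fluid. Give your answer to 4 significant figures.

Q = 166.8 m³/h = 166.8/3600 = 0.04633 m³/s.
Cross-sectional area A = πD²/4 = π(0.09577)²/4 = 0.007204 m²; mean velocity V = Q/A = 0.04633/0.007204 = 6.432 m/s.
Reynolds number Re = ρVD/μ = 1140 · 6.432 · 0.09577 / 0.00143 = 4.911e+05.
Re > 4000 → turbulent; use the Moody-chart value f = 0.0399.
Darcy-Weisbach: ΔP = f(L/D)(ρV²/2) = 0.0399·(40.56/0.09577)·(1140·6.432²/2) = 0.0399·423.5·2.358e+04 = 3.985e+05 Pa.
Head loss h_f = ΔP/(ρg) = 3.985e+05/(1140·9.81) = 35.63 m.

h_f ≈ 35.63 m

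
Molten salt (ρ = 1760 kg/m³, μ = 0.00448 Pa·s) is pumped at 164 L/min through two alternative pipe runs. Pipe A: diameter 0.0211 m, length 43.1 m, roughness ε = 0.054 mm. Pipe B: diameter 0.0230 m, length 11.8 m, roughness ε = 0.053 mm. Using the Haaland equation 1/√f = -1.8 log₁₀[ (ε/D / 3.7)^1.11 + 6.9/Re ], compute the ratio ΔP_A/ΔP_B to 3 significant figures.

ΔP_A/ΔP_B ≈ 5.71

Pipe A: V = Q/A = 0.002733/0.0003497 = 7.817 m/s; Re = 6.48e+04; ε/D = 0.00256; Haaland → f = 0.02702; ΔP_A = f(L/D)(ρV²/2) = 2.968e+06 Pa.
Pipe B: V = Q/A = 0.002733/0.0004155 = 6.579 m/s; Re = 5.944e+04; ε/D = 0.0023; Haaland → f = 0.0266; ΔP_B = f(L/D)(ρV²/2) = 5.199e+05 Pa.
ΔP_A/ΔP_B = 2.968e+06/5.199e+05 = 5.71.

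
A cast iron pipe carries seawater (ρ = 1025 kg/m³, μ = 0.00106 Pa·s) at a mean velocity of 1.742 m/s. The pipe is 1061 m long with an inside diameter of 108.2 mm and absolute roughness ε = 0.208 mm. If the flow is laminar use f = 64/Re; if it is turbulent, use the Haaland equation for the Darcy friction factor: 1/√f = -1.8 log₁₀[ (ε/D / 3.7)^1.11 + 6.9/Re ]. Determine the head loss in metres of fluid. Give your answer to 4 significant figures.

h_f ≈ 36.56 m

Reynolds number Re = ρVD/μ = 1025 · 1.742 · 0.1082 / 0.00106 = 1.823e+05.
Re > 4000 → turbulent. Relative roughness ε/D = 0.000208/0.1082 = 0.00192. Haaland: 1/√f = -1.8 log₁₀[(0.00192/3.7)^1.11 + 6.9/1.823e+05] = -1.8 log₁₀[0.000226 + 3.79e-05] = 6.441, so f = 0.0241.
Darcy-Weisbach: ΔP = f(L/D)(ρV²/2) = 0.0241·(1061/0.1082)·(1025·1.742²/2) = 0.0241·9806·1555 = 3.676e+05 Pa.
Head loss h_f = ΔP/(ρg) = 3.676e+05/(1025·9.81) = 36.56 m.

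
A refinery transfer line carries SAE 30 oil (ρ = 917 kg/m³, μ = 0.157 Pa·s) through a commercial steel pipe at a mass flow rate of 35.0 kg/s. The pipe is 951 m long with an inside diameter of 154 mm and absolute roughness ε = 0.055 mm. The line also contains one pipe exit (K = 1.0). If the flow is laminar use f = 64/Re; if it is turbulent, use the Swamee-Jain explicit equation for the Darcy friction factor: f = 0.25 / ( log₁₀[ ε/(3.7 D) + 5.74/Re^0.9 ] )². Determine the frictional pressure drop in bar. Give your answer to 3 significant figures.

ΔP ≈ 4.15 bar

A = πD²/4 = π(0.154)²/4 = 0.01863 m²; mean velocity V = ṁ/(ρA) = 35/(917 · 0.01863) = 2.049 m/s.
Reynolds number Re = ρVD/μ = 917 · 2.049 · 0.154 / 0.157 = 1843.
Re < 2300 → laminar flow, so f = 64/Re = 64/1843 = 0.03472 (the turbulent correlation is not needed).
Total minor-loss coefficient ΣK = 1·1 = 1.
ΔP = [f·L/D + ΣK]·(ρV²/2) = [0.03472·951/0.154 + 1]·(917·2.049²/2) = [214.4 + 1]·1925 = 4.147e+05 Pa.
ΔP = 4.147e+05 Pa = 4.15 bar.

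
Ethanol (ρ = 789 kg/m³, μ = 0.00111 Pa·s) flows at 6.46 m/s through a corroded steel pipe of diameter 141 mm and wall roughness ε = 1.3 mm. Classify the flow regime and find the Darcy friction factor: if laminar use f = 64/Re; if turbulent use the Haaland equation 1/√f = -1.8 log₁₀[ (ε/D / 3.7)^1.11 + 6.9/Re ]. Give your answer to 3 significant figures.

Re = ρVD/μ = 789·6.46·0.141/0.00111 = 6.474e+05.
Re > 4000 → turbulent. ε/D = 0.0013/0.141 = 0.00922; Haaland: 1/√f = -1.8 log₁₀[0.00129 + 1.07e-05] = 5.195, so f = 0.03705.

f ≈ 0.0370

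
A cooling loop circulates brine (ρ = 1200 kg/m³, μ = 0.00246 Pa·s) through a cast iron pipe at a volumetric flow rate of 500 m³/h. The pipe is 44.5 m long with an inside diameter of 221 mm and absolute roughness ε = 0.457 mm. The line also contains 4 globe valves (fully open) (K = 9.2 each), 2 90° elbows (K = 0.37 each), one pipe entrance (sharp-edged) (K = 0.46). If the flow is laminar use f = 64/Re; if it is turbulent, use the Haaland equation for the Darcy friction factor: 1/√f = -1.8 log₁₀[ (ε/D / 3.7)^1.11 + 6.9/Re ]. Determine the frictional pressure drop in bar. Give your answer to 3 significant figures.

Q = 500 m³/h = 500/3600 = 0.1389 m³/s.
Cross-sectional area A = πD²/4 = π(0.221)²/4 = 0.03836 m²; mean velocity V = Q/A = 0.1389/0.03836 = 3.621 m/s.
Reynolds number Re = ρVD/μ = 1200 · 3.621 · 0.221 / 0.00246 = 3.903e+05.
Re > 4000 → turbulent. Relative roughness ε/D = 0.000457/0.221 = 0.00207. Haaland: 1/√f = -1.8 log₁₀[(0.00207/3.7)^1.11 + 6.9/3.903e+05] = -1.8 log₁₀[0.000245 + 1.77e-05] = 6.444, so f = 0.02408.
Total minor-loss coefficient ΣK = 4·9.2 + 2·0.37 + 1·0.46 = 38.
ΔP = [f·L/D + ΣK]·(ρV²/2) = [0.02408·44.5/0.221 + 38]·(1200·3.621²/2) = [4.848 + 38]·7866 = 3.37e+05 Pa.
ΔP = 3.37e+05 Pa = 3.37 bar.

ΔP ≈ 3.37 bar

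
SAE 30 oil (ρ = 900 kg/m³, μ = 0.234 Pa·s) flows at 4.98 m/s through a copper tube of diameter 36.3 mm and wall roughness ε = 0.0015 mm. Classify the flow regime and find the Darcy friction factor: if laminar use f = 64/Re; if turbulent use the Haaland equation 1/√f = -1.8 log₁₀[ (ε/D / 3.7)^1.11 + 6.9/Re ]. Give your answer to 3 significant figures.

Re = ρVD/μ = 900·4.98·0.0363/0.234 = 695.3.
Re < 2300 → laminar, so f = 64/Re = 0.09205 (roughness is irrelevant in laminar flow).

f ≈ 0.0920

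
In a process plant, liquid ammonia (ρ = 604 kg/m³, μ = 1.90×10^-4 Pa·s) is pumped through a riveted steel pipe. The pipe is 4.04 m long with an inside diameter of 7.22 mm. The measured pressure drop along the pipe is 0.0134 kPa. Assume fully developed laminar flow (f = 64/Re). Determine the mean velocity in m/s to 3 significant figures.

V ≈ 0.0284 m/s

For laminar flow, f = 64/Re with Re = ρVD/μ, so Darcy-Weisbach reduces to ΔP = 32μLV/D². Solving for V: V = ΔP·D²/(32μL) = 13.4·(0.00722)²/(32·0.00019·4.04) = 0.02844 m/s.
Check: Re = ρVD/μ = 604·0.02844·0.00722/0.00019 = 652.7 < 2300, so the laminar assumption holds.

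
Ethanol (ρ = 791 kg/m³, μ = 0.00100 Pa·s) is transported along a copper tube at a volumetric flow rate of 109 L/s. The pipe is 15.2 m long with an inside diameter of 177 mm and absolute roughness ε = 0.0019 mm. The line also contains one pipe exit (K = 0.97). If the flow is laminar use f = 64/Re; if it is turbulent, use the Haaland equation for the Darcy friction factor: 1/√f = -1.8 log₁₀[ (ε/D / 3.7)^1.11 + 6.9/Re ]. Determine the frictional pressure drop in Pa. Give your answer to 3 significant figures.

Q = 109 L/s = 109/1000 = 0.109 m³/s.
Cross-sectional area A = πD²/4 = π(0.177)²/4 = 0.02461 m²; mean velocity V = Q/A = 0.109/0.02461 = 4.43 m/s.
Reynolds number Re = ρVD/μ = 791 · 4.43 · 0.177 / 0.001 = 6.202e+05.
Re > 4000 → turbulent. Relative roughness ε/D = 1.9e-06/0.177 = 1.07e-05. Haaland: 1/√f = -1.8 log₁₀[(1.07e-05/3.7)^1.11 + 6.9/6.202e+05] = -1.8 log₁₀[7.14e-07 + 1.11e-05] = 8.868, so f = 0.01272.
Total minor-loss coefficient ΣK = 1·0.97 = 0.97.
ΔP = [f·L/D + ΣK]·(ρV²/2) = [0.01272·15.2/0.177 + 0.97]·(791·4.43²/2) = [1.092 + 0.97]·7761 = 1.6e+04 Pa.

ΔP ≈ 16000 Pa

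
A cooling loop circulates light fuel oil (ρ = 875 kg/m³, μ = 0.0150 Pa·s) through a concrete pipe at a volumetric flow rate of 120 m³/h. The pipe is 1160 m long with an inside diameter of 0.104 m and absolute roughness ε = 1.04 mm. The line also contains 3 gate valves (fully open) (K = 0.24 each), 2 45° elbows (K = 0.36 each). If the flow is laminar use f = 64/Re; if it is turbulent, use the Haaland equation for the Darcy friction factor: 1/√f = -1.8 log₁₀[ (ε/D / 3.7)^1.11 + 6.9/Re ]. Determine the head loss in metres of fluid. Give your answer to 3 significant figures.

Q = 120 m³/h = 120/3600 = 0.03333 m³/s.
Cross-sectional area A = πD²/4 = π(0.104)²/4 = 0.008495 m²; mean velocity V = Q/A = 0.03333/0.008495 = 3.924 m/s.
Reynolds number Re = ρVD/μ = 875 · 3.924 · 0.104 / 0.015 = 2.381e+04.
Re > 4000 → turbulent. Relative roughness ε/D = 0.00104/0.104 = 0.01. Haaland: 1/√f = -1.8 log₁₀[(0.01/3.7)^1.11 + 6.9/2.381e+04] = -1.8 log₁₀[0.00141 + 0.00029] = 4.985, so f = 0.04024.
Total minor-loss coefficient ΣK = 3·0.24 + 2·0.36 = 1.44.
ΔP = [f·L/D + ΣK]·(ρV²/2) = [0.04024·1160/0.104 + 1.44]·(875·3.924²/2) = [448.8 + 1.44]·6736 = 3.033e+06 Pa.
Head loss h_f = ΔP/(ρg) = 3.033e+06/(875·9.81) = 353 m.

h_f ≈ 353 m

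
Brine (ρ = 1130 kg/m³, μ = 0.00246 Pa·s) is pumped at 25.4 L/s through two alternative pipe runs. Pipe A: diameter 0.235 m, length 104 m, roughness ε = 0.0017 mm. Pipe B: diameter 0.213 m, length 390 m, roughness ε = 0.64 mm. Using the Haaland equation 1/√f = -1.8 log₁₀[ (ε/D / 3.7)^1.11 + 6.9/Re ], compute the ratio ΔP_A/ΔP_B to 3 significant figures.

ΔP_A/ΔP_B ≈ 0.115

Pipe A: V = Q/A = 0.0254/0.04337 = 0.5856 m/s; Re = 6.321e+04; ε/D = 7.23e-06; Haaland → f = 0.01968; ΔP_A = f(L/D)(ρV²/2) = 1688 Pa.
Pipe B: V = Q/A = 0.0254/0.03563 = 0.7128 m/s; Re = 6.974e+04; ε/D = 0.003; Haaland → f = 0.02787; ΔP_B = f(L/D)(ρV²/2) = 1.465e+04 Pa.
ΔP_A/ΔP_B = 1688/1.465e+04 = 0.115.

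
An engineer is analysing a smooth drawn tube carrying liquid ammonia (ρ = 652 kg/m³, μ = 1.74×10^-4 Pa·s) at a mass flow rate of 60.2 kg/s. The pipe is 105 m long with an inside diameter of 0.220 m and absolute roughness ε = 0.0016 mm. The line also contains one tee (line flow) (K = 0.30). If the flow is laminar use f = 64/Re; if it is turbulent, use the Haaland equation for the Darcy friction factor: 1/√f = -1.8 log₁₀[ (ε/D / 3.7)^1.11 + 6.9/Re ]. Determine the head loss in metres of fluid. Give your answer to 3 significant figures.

A = πD²/4 = π(0.22)²/4 = 0.03801 m²; mean velocity V = ṁ/(ρA) = 60.2/(652 · 0.03801) = 2.429 m/s.
Reynolds number Re = ρVD/μ = 652 · 2.429 · 0.22 / 0.000174 = 2.002e+06.
Re > 4000 → turbulent. Relative roughness ε/D = 1.6e-06/0.22 = 7.27e-06. Haaland: 1/√f = -1.8 log₁₀[(7.27e-06/3.7)^1.11 + 6.9/2.002e+06] = -1.8 log₁₀[4.63e-07 + 3.45e-06] = 9.734, so f = 0.01055.
Total minor-loss coefficient ΣK = 1·0.3 = 0.3.
ΔP = [f·L/D + ΣK]·(ρV²/2) = [0.01055·105/0.22 + 0.3]·(652·2.429²/2) = [5.037 + 0.3]·1923 = 1.026e+04 Pa.
Head loss h_f = ΔP/(ρg) = 1.026e+04/(652·9.81) = 1.60 m.

h_f ≈ 1.60 m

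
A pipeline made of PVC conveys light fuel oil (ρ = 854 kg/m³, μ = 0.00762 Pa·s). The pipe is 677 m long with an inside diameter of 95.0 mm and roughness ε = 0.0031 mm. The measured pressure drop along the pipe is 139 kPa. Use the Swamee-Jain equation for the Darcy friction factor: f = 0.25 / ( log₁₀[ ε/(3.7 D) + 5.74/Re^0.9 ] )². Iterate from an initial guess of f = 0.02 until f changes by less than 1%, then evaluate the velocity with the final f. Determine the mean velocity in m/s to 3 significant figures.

Rearranging Darcy-Weisbach: V = √(2·ΔP·D/(f·L·ρ)). With ε/D = 3.1e-06/0.095 = 3.26e-05, iterate starting from f = 0.02:
  f = 0.02 → V = √(2·1.39e+05·0.095/(0.02·677·854)) = 1.511 m/s; Re = ρVD/μ = 1.609e+04; f → 0.02736
  f = 0.02736 → V = 1.292 m/s; Re = 1.376e+04; f → 0.02849
  f = 0.02849 → V = 1.266 m/s; Re = 1.348e+04; f → 0.02864
Converged (Δf/f < 1%). With the final f = 0.02864: V = √(2·1.39e+05·0.095/(0.02864·677·854)) = 1.263 m/s.

V ≈ 1.26 m/s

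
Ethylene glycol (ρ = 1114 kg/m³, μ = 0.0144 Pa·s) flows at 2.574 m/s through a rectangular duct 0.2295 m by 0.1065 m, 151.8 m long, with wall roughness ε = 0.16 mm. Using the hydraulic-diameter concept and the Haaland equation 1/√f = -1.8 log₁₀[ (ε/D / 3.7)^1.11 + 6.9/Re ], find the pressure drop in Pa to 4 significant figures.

Hydraulic diameter D_h = 4A/P = 4·(0.2295·0.1065)/(2·(0.2295+0.1065)) = 0.09777/0.672 = 0.1455 m.
Re = ρVD_h/μ = 1114·2.574·0.1455/0.0144 = 2.897e+04.
ε/D_h = 0.00016/0.1455 = 0.0011; Haaland gives 1/√f = -1.8 log₁₀[0.000122+0.000238] = 6.199, so f = 0.02602.
ΔP = f(L/D_h)(ρV²/2) = 0.02602·151.8/0.1455·3690 = 1.002e+05 Pa.

ΔP ≈ 100200 Pa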